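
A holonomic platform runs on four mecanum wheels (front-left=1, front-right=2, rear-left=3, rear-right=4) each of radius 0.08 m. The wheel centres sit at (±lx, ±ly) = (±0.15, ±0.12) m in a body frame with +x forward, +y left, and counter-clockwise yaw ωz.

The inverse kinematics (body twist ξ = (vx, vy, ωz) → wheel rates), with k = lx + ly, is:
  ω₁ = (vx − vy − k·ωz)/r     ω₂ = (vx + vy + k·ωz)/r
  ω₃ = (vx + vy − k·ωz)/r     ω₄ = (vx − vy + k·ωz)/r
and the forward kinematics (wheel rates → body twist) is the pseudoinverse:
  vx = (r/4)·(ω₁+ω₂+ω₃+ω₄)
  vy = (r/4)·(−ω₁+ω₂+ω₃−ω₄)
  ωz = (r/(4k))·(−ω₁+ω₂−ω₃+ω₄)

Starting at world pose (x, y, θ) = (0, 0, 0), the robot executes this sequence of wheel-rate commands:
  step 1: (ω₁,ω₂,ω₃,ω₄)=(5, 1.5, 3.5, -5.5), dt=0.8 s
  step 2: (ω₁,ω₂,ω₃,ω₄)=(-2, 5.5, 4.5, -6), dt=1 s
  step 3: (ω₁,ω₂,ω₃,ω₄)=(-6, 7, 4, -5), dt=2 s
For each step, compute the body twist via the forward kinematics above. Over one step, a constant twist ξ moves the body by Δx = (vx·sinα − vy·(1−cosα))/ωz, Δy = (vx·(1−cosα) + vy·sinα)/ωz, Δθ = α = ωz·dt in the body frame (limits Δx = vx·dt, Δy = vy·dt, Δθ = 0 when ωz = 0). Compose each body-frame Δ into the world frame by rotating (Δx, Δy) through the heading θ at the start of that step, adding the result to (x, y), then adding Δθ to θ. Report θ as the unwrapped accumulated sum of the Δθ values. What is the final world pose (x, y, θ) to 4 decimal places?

(0.9296, 0.9428, -0.3704)

step 1: ξ=(vx,vy,ωz)=(0.0900, 0.1100, -0.9259), dt=0.8 → body Δ=(0.0967, 0.0547, -0.7407) → world pose (0.0967, 0.0547, -0.7407)
step 2: ξ=(vx,vy,ωz)=(0.0400, 0.3600, -0.2222), dt=1.0 → body Δ=(0.0795, 0.3526, -0.2222) → world pose (0.3934, 0.2613, -0.9630)
step 3: ξ=(vx,vy,ωz)=(0.0000, 0.4400, 0.2963), dt=2.0 → body Δ=(-0.2532, 0.8294, 0.5926) → world pose (0.9296, 0.9428, -0.3704)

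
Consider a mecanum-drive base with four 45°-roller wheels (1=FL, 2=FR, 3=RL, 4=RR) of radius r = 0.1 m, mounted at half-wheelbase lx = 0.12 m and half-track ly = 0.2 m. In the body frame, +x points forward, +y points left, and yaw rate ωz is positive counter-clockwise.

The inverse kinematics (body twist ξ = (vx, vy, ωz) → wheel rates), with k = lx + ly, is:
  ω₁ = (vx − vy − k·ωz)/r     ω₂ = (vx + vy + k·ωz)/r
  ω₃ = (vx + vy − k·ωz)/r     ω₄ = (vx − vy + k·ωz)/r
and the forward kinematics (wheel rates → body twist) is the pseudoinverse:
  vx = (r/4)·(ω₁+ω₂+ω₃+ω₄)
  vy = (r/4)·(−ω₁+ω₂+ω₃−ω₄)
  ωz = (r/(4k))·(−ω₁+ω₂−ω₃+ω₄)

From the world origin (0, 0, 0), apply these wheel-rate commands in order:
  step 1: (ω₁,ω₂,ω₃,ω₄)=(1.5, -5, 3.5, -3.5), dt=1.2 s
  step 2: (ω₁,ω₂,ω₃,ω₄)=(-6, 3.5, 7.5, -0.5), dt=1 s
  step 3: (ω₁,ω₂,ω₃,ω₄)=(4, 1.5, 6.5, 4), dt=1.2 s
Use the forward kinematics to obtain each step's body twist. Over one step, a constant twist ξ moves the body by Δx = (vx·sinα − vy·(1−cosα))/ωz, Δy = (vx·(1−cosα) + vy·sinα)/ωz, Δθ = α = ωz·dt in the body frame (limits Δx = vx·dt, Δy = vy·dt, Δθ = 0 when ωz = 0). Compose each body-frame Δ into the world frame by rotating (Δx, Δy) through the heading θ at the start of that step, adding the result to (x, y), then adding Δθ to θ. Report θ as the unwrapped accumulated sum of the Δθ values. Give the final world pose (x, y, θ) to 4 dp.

step 1: ξ=(vx,vy,ωz)=(-0.0875, 0.0125, -1.0547), dt=1.2 → body Δ=(-0.0708, 0.0693, -1.2656) → world pose (-0.0708, 0.0693, -1.2656)
step 2: ξ=(vx,vy,ωz)=(0.1125, 0.4375, 0.1172), dt=1.0 → body Δ=(0.0866, 0.4431, 0.1172) → world pose (0.3778, 0.1198, -1.1484)
step 3: ξ=(vx,vy,ωz)=(0.4000, 0.0000, -0.3906), dt=1.2 → body Δ=(0.4626, -0.1105, -0.4688) → world pose (0.4667, -0.3474, -1.6172)

(0.4667, -0.3474, -1.6172)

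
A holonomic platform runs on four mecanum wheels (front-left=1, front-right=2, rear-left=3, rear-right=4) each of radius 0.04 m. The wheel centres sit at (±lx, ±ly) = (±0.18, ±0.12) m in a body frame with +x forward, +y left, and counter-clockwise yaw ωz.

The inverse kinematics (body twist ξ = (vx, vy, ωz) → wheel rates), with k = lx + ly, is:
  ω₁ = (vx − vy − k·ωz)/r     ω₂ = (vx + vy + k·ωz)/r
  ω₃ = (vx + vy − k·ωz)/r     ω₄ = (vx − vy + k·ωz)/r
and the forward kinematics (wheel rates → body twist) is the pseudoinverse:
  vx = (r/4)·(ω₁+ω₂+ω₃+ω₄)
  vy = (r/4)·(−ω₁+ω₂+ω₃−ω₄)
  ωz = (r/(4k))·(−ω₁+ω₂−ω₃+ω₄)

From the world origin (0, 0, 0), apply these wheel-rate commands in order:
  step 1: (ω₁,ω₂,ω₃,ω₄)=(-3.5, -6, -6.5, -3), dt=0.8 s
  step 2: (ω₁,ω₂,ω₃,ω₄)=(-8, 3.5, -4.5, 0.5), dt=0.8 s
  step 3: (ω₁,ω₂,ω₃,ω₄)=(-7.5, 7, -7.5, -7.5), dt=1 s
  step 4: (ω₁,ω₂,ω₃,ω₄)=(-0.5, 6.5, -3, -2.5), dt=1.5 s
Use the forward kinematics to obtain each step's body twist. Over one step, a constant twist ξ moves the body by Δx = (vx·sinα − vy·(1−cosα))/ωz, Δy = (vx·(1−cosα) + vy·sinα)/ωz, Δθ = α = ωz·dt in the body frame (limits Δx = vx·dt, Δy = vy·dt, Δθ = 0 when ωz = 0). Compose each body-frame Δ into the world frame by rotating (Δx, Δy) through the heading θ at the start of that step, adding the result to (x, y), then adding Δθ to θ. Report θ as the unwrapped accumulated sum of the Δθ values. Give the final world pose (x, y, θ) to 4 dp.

step 1: ξ=(vx,vy,ωz)=(-0.1900, -0.0600, 0.0333), dt=0.8 → body Δ=(-0.1513, -0.0500, 0.0267) → world pose (-0.1513, -0.0500, 0.0267)
step 2: ξ=(vx,vy,ωz)=(-0.0850, 0.0650, 0.5500), dt=0.8 → body Δ=(-0.0771, 0.0356, 0.4400) → world pose (-0.2293, -0.0165, 0.4667)
step 3: ξ=(vx,vy,ωz)=(-0.1550, 0.1450, 0.4833), dt=1.0 → body Δ=(-0.1834, 0.1027, 0.4833) → world pose (-0.4393, -0.0073, 0.9500)
step 4: ξ=(vx,vy,ωz)=(0.0050, 0.0650, 0.2500), dt=1.5 → body Δ=(-0.0107, 0.0966, 0.3750) → world pose (-0.5242, 0.0402, 1.3250)

(-0.5242, 0.0402, 1.3250)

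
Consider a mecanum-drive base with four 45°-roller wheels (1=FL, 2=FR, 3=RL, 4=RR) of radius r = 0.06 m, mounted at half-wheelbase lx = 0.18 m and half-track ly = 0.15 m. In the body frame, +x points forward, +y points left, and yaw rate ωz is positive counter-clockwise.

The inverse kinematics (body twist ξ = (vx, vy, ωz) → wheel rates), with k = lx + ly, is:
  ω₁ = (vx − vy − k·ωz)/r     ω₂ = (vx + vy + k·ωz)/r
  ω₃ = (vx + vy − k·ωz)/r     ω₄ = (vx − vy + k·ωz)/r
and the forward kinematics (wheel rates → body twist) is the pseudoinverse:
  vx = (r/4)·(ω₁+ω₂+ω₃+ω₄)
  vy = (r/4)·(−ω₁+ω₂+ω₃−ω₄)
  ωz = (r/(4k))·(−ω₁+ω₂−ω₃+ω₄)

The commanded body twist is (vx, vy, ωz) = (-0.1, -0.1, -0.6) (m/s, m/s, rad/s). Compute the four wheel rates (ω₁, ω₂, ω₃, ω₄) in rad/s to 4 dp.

(3.3000, -6.6333, -0.0333, -3.3000)

k = lx + ly = 0.18 + 0.15 = 0.3300;  k·ωz = 0.3300·-0.6 = -0.1980
ω₁ (FL) = (vx − vy − k·ωz)/r = 0.1980/0.06 = 3.3000
ω₂ (FR) = (vx + vy + k·ωz)/r = -0.3980/0.06 = -6.6333
ω₃ (RL) = (vx + vy − k·ωz)/r = -0.0020/0.06 = -0.0333
ω₄ (RR) = (vx − vy + k·ωz)/r = -0.1980/0.06 = -3.3000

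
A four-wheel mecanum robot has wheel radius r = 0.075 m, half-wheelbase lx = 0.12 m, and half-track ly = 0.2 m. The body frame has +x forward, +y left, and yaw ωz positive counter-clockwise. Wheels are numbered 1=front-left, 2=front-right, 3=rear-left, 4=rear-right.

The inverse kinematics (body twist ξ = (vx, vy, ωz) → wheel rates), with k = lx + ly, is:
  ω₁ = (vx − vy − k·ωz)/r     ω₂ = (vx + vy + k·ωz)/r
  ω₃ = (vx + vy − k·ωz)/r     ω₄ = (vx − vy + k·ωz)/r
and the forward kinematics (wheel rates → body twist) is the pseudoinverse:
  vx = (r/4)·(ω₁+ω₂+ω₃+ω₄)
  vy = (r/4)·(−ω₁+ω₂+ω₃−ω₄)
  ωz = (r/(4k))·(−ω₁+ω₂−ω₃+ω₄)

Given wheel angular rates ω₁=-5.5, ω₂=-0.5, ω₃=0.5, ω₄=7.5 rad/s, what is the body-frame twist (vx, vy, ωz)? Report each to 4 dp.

k = lx + ly = 0.12 + 0.2 = 0.3200
ω₁+ω₂+ω₃+ω₄ = 2.0000  →  vx = (0.075/4)·2.0000 = 0.0375
−ω₁+ω₂+ω₃−ω₄ = -2.0000  →  vy = (0.075/4)·-2.0000 = -0.0375
−ω₁+ω₂−ω₃+ω₄ = 12.0000  →  ωz = (0.075/1.2800)·12.0000 = 0.7031

(0.0375, -0.0375, 0.7031)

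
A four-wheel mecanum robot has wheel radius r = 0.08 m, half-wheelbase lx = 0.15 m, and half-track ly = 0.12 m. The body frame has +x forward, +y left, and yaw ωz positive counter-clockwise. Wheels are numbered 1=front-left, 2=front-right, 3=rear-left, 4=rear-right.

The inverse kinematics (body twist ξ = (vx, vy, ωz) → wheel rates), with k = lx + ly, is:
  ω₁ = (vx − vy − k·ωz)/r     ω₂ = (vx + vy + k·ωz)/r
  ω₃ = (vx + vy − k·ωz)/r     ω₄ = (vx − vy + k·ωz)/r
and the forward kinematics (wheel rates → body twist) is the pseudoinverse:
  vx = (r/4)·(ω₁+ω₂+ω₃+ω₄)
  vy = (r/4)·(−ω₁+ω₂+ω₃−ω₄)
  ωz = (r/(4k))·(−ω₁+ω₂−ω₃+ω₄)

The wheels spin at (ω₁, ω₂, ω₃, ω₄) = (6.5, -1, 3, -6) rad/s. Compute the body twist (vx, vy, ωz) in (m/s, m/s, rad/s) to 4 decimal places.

(0.0500, 0.0300, -1.2222)

k = lx + ly = 0.15 + 0.12 = 0.2700
ω₁+ω₂+ω₃+ω₄ = 2.5000  →  vx = (0.08/4)·2.5000 = 0.0500
−ω₁+ω₂+ω₃−ω₄ = 1.5000  →  vy = (0.08/4)·1.5000 = 0.0300
−ω₁+ω₂−ω₃+ω₄ = -16.5000  →  ωz = (0.08/1.0800)·-16.5000 = -1.2222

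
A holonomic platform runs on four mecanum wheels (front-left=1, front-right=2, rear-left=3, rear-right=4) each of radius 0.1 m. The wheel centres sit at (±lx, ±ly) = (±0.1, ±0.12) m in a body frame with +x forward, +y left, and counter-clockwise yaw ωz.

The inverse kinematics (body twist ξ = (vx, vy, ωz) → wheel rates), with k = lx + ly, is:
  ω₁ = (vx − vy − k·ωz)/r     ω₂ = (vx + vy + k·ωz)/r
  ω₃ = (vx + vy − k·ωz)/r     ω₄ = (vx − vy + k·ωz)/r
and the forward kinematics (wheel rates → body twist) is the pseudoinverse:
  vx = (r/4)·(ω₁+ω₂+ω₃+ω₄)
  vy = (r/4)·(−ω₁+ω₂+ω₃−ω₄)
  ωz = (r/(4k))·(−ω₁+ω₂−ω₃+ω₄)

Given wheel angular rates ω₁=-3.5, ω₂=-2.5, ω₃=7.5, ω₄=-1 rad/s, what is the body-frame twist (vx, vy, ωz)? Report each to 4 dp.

(0.0125, 0.2375, -0.8523)

k = lx + ly = 0.1 + 0.12 = 0.2200
ω₁+ω₂+ω₃+ω₄ = 0.5000  →  vx = (0.1/4)·0.5000 = 0.0125
−ω₁+ω₂+ω₃−ω₄ = 9.5000  →  vy = (0.1/4)·9.5000 = 0.2375
−ω₁+ω₂−ω₃+ω₄ = -7.5000  →  ωz = (0.1/0.8800)·-7.5000 = -0.8523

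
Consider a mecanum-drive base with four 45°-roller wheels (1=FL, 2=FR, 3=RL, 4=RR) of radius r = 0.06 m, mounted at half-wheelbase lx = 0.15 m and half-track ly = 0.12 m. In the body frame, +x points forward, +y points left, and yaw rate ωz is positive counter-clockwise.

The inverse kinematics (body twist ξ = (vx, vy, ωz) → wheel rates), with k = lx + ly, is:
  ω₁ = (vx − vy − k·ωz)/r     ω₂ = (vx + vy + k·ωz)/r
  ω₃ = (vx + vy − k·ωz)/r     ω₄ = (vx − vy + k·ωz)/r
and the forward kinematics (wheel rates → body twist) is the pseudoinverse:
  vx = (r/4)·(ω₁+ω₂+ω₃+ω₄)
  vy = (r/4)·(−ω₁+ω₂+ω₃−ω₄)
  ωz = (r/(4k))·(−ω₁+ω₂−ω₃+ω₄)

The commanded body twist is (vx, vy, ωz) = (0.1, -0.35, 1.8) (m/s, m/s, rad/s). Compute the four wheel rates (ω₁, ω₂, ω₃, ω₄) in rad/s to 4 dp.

(-0.6000, 3.9333, -12.2667, 15.6000)

k = lx + ly = 0.15 + 0.12 = 0.2700;  k·ωz = 0.2700·1.8 = 0.4860
ω₁ (FL) = (vx − vy − k·ωz)/r = -0.0360/0.06 = -0.6000
ω₂ (FR) = (vx + vy + k·ωz)/r = 0.2360/0.06 = 3.9333
ω₃ (RL) = (vx + vy − k·ωz)/r = -0.7360/0.06 = -12.2667
ω₄ (RR) = (vx − vy + k·ωz)/r = 0.9360/0.06 = 15.6000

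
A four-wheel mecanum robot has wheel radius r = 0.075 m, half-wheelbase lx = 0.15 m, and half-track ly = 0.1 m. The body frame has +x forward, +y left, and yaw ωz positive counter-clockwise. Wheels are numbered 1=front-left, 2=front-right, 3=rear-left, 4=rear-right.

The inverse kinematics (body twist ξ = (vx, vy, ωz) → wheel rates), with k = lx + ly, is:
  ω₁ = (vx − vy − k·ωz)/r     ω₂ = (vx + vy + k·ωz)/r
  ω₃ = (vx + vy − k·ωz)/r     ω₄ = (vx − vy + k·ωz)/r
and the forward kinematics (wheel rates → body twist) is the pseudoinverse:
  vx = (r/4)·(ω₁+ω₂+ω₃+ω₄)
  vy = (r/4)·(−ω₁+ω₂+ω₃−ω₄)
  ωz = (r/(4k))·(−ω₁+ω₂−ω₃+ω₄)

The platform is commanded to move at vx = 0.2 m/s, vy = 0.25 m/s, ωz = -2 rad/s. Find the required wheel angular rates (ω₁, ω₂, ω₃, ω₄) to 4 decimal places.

k = lx + ly = 0.15 + 0.1 = 0.2500;  k·ωz = 0.2500·-2 = -0.5000
ω₁ (FL) = (vx − vy − k·ωz)/r = 0.4500/0.075 = 6.0000
ω₂ (FR) = (vx + vy + k·ωz)/r = -0.0500/0.075 = -0.6667
ω₃ (RL) = (vx + vy − k·ωz)/r = 0.9500/0.075 = 12.6667
ω₄ (RR) = (vx − vy + k·ωz)/r = -0.5500/0.075 = -7.3333

(6.0000, -0.6667, 12.6667, -7.3333)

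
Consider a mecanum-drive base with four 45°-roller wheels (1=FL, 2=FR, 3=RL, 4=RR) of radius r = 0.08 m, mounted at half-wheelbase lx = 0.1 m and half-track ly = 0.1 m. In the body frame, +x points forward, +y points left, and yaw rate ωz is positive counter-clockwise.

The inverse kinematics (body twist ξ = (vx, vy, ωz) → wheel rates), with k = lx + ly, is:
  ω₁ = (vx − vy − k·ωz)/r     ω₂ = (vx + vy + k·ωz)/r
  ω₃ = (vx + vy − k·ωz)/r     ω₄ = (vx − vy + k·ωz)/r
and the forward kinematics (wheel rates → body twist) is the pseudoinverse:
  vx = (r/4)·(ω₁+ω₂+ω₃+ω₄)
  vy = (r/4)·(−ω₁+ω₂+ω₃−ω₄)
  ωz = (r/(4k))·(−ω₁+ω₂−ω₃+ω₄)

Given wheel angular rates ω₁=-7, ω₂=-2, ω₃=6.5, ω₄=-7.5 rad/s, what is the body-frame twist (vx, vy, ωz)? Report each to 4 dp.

k = lx + ly = 0.1 + 0.1 = 0.2000
ω₁+ω₂+ω₃+ω₄ = -10.0000  →  vx = (0.08/4)·-10.0000 = -0.2000
−ω₁+ω₂+ω₃−ω₄ = 19.0000  →  vy = (0.08/4)·19.0000 = 0.3800
−ω₁+ω₂−ω₃+ω₄ = -9.0000  →  ωz = (0.08/0.8000)·-9.0000 = -0.9000

(-0.2000, 0.3800, -0.9000)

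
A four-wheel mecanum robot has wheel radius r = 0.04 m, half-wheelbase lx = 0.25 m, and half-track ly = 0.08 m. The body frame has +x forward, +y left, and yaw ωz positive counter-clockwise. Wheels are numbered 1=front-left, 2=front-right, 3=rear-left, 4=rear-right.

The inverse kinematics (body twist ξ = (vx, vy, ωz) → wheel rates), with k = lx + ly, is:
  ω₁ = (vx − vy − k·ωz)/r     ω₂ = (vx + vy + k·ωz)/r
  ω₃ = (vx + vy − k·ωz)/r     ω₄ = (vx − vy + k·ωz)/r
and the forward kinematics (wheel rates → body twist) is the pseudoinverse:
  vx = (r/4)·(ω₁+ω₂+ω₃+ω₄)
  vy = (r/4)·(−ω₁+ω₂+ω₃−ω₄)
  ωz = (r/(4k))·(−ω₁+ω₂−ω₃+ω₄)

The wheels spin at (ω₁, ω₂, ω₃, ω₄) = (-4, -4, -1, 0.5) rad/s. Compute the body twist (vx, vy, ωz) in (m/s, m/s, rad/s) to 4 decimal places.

k = lx + ly = 0.25 + 0.08 = 0.3300
ω₁+ω₂+ω₃+ω₄ = -8.5000  →  vx = (0.04/4)·-8.5000 = -0.0850
−ω₁+ω₂+ω₃−ω₄ = -1.5000  →  vy = (0.04/4)·-1.5000 = -0.0150
−ω₁+ω₂−ω₃+ω₄ = 1.5000  →  ωz = (0.04/1.3200)·1.5000 = 0.0455

(-0.0850, -0.0150, 0.0455)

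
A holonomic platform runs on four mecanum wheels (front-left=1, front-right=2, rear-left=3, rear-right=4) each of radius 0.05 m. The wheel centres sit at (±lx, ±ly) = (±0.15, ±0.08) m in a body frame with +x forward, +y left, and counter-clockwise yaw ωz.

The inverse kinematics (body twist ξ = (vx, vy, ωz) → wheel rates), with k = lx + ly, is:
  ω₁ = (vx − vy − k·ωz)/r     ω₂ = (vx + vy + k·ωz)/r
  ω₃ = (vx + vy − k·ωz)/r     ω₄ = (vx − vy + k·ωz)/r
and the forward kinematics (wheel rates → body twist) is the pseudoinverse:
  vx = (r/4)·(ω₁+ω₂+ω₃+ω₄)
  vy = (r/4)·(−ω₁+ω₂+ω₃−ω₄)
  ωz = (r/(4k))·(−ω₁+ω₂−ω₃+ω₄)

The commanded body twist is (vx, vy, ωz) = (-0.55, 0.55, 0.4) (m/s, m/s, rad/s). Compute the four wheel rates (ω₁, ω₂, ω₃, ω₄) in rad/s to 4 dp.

k = lx + ly = 0.15 + 0.08 = 0.2300;  k·ωz = 0.2300·0.4 = 0.0920
ω₁ (FL) = (vx − vy − k·ωz)/r = -1.1920/0.05 = -23.8400
ω₂ (FR) = (vx + vy + k·ωz)/r = 0.0920/0.05 = 1.8400
ω₃ (RL) = (vx + vy − k·ωz)/r = -0.0920/0.05 = -1.8400
ω₄ (RR) = (vx − vy + k·ωz)/r = -1.0080/0.05 = -20.1600

(-23.8400, 1.8400, -1.8400, -20.1600)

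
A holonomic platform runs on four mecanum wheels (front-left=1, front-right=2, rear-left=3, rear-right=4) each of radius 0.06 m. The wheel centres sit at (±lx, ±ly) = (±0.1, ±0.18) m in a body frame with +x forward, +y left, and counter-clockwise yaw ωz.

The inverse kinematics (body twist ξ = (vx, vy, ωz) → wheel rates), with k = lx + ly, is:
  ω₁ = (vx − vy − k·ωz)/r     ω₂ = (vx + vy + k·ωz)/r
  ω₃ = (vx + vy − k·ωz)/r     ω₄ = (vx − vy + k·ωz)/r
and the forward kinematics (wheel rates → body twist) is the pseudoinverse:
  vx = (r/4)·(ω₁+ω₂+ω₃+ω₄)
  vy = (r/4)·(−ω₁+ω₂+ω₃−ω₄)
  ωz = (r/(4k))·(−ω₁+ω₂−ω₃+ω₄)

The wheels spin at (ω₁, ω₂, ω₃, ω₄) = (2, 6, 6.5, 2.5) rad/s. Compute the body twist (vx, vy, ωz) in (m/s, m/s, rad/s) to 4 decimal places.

k = lx + ly = 0.1 + 0.18 = 0.2800
ω₁+ω₂+ω₃+ω₄ = 17.0000  →  vx = (0.06/4)·17.0000 = 0.2550
−ω₁+ω₂+ω₃−ω₄ = 8.0000  →  vy = (0.06/4)·8.0000 = 0.1200
−ω₁+ω₂−ω₃+ω₄ = 0.0000  →  ωz = (0.06/1.1200)·0.0000 = 0.0000

(0.2550, 0.1200, 0.0000)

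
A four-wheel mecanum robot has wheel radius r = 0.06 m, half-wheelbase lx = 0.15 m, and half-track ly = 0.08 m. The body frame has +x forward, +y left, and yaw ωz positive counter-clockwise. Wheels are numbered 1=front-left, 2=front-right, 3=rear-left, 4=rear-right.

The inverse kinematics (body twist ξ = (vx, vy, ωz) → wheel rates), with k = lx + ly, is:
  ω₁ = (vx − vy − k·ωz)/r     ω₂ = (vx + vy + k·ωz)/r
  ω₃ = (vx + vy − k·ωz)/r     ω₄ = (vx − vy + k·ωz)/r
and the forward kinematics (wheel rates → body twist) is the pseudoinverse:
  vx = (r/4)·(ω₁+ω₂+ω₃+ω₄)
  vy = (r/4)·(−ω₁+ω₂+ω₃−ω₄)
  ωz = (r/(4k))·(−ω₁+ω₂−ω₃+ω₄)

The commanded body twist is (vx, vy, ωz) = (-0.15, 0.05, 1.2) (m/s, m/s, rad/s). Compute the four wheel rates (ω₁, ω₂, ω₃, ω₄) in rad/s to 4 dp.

k = lx + ly = 0.15 + 0.08 = 0.2300;  k·ωz = 0.2300·1.2 = 0.2760
ω₁ (FL) = (vx − vy − k·ωz)/r = -0.4760/0.06 = -7.9333
ω₂ (FR) = (vx + vy + k·ωz)/r = 0.1760/0.06 = 2.9333
ω₃ (RL) = (vx + vy − k·ωz)/r = -0.3760/0.06 = -6.2667
ω₄ (RR) = (vx − vy + k·ωz)/r = 0.0760/0.06 = 1.2667

(-7.9333, 2.9333, -6.2667, 1.2667)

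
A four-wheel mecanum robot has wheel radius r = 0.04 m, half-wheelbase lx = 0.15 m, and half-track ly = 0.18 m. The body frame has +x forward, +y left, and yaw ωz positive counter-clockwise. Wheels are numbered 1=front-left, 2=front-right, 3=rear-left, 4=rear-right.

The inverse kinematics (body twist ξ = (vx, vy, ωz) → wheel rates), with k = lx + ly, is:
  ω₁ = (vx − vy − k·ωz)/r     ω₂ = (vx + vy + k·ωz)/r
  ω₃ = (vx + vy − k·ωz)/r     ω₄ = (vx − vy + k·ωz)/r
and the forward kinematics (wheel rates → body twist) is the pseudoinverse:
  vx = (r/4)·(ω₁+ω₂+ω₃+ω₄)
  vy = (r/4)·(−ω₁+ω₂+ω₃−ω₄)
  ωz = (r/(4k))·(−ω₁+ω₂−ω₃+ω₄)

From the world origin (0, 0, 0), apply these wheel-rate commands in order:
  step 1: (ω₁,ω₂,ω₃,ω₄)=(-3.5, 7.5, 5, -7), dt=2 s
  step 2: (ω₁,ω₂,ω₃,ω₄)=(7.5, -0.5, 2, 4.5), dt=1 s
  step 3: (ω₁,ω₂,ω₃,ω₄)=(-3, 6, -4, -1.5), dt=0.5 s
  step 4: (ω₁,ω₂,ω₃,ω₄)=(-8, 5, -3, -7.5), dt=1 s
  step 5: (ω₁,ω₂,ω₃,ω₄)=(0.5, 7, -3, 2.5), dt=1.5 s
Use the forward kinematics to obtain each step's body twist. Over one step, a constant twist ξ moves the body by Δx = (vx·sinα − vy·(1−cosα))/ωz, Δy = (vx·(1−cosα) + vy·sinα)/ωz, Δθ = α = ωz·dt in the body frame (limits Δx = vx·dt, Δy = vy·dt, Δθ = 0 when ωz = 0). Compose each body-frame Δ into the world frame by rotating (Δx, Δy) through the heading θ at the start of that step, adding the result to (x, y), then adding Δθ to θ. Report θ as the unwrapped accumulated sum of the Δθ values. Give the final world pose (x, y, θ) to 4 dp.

step 1: ξ=(vx,vy,ωz)=(0.0200, 0.2300, -0.0303), dt=2.0 → body Δ=(0.0539, 0.4585, -0.0606) → world pose (0.0539, 0.4585, -0.0606)
step 2: ξ=(vx,vy,ωz)=(0.1350, -0.1050, -0.1667), dt=1.0 → body Δ=(0.1256, -0.1157, -0.1667) → world pose (0.1723, 0.3354, -0.2273)
step 3: ξ=(vx,vy,ωz)=(-0.0250, 0.0650, 0.3485), dt=0.5 → body Δ=(-0.0153, 0.0312, 0.1742) → world pose (0.1645, 0.3693, -0.0530)
step 4: ξ=(vx,vy,ωz)=(-0.1350, 0.1750, 0.2576), dt=1.0 → body Δ=(-0.1559, 0.1558, 0.2576) → world pose (0.0170, 0.5331, 0.2045)
step 5: ξ=(vx,vy,ωz)=(0.0700, 0.0100, 0.3636), dt=1.5 → body Δ=(0.0959, 0.0422, 0.5455) → world pose (0.1023, 0.5939, 0.7500)

(0.1023, 0.5939, 0.7500)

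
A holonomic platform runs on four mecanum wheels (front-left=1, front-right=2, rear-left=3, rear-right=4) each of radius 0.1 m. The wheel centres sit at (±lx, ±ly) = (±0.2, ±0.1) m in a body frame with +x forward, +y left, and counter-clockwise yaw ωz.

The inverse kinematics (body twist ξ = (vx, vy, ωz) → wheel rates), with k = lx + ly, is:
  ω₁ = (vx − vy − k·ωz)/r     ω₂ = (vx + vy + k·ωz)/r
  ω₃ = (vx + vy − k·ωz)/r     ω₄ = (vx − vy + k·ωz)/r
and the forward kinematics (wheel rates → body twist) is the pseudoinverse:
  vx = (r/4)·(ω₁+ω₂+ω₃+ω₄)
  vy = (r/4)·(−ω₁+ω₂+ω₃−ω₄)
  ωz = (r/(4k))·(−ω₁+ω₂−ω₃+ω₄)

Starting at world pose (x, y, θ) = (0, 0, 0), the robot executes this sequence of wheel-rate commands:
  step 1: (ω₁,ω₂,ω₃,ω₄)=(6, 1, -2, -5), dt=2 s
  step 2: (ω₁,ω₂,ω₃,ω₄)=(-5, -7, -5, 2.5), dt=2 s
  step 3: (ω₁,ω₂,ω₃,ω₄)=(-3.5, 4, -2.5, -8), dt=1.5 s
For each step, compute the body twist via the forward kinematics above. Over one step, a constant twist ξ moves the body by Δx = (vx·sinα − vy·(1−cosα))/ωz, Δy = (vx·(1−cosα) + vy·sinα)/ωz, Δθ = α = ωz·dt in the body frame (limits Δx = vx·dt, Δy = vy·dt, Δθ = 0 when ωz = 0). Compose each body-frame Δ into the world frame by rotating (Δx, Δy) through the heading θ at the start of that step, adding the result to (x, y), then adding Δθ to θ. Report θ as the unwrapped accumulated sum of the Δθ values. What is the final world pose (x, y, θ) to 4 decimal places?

step 1: ξ=(vx,vy,ωz)=(0.0000, -0.0500, -0.6667), dt=2.0 → body Δ=(-0.0574, -0.0729, -1.3333) → world pose (-0.0574, -0.0729, -1.3333)
step 2: ξ=(vx,vy,ωz)=(-0.3625, -0.2375, 0.4583), dt=2.0 → body Δ=(-0.4248, -0.7209, 0.9167) → world pose (-0.8579, 0.1704, -0.4167)
step 3: ξ=(vx,vy,ωz)=(-0.2500, 0.3250, 0.1667), dt=1.5 → body Δ=(-0.4317, 0.4358, 0.2500) → world pose (-1.0763, 0.7436, -0.1667)

(-1.0763, 0.7436, -0.1667)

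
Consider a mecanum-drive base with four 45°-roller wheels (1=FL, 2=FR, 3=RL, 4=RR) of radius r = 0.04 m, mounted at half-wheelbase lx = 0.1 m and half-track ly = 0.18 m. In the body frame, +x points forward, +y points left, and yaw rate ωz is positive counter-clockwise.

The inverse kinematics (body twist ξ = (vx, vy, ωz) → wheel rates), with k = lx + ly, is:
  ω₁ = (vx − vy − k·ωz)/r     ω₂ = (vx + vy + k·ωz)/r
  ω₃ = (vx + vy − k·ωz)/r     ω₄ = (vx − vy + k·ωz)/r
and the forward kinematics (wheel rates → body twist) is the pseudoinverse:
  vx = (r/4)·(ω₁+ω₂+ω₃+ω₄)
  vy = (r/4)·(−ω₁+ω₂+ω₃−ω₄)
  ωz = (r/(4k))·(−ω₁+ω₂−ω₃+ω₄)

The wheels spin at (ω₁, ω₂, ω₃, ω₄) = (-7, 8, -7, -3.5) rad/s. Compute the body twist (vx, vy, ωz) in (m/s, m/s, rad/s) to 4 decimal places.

k = lx + ly = 0.1 + 0.18 = 0.2800
ω₁+ω₂+ω₃+ω₄ = -9.5000  →  vx = (0.04/4)·-9.5000 = -0.0950
−ω₁+ω₂+ω₃−ω₄ = 11.5000  →  vy = (0.04/4)·11.5000 = 0.1150
−ω₁+ω₂−ω₃+ω₄ = 18.5000  →  ωz = (0.04/1.1200)·18.5000 = 0.6607

(-0.0950, 0.1150, 0.6607)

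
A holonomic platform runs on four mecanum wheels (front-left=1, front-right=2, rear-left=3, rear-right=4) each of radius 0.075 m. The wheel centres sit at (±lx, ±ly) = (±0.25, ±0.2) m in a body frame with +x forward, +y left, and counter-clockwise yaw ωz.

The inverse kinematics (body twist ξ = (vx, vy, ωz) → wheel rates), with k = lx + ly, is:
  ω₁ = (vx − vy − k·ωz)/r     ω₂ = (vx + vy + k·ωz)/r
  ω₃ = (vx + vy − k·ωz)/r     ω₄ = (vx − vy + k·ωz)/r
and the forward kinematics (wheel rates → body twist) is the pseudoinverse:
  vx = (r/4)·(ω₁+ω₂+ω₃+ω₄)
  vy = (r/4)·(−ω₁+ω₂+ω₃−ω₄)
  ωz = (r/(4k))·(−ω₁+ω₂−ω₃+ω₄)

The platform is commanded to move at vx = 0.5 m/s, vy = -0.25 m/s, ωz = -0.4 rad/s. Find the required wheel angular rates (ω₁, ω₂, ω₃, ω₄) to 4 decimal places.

k = lx + ly = 0.25 + 0.2 = 0.4500;  k·ωz = 0.4500·-0.4 = -0.1800
ω₁ (FL) = (vx − vy − k·ωz)/r = 0.9300/0.075 = 12.4000
ω₂ (FR) = (vx + vy + k·ωz)/r = 0.0700/0.075 = 0.9333
ω₃ (RL) = (vx + vy − k·ωz)/r = 0.4300/0.075 = 5.7333
ω₄ (RR) = (vx − vy + k·ωz)/r = 0.5700/0.075 = 7.6000

(12.4000, 0.9333, 5.7333, 7.6000)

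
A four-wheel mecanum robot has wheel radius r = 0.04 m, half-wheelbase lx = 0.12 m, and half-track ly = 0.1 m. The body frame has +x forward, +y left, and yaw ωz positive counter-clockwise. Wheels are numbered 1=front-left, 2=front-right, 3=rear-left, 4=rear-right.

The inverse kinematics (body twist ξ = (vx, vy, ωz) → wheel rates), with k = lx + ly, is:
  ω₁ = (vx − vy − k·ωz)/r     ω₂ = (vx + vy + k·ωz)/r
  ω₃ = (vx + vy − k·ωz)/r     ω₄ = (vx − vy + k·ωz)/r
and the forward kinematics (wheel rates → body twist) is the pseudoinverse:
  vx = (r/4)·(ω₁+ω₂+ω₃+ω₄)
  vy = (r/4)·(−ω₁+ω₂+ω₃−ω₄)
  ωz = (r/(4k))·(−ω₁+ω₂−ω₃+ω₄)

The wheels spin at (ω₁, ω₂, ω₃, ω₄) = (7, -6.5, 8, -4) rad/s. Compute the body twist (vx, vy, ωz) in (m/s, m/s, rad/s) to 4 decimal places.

(0.0450, -0.0150, -1.1591)

k = lx + ly = 0.12 + 0.1 = 0.2200
ω₁+ω₂+ω₃+ω₄ = 4.5000  →  vx = (0.04/4)·4.5000 = 0.0450
−ω₁+ω₂+ω₃−ω₄ = -1.5000  →  vy = (0.04/4)·-1.5000 = -0.0150
−ω₁+ω₂−ω₃+ω₄ = -25.5000  →  ωz = (0.04/0.8800)·-25.5000 = -1.1591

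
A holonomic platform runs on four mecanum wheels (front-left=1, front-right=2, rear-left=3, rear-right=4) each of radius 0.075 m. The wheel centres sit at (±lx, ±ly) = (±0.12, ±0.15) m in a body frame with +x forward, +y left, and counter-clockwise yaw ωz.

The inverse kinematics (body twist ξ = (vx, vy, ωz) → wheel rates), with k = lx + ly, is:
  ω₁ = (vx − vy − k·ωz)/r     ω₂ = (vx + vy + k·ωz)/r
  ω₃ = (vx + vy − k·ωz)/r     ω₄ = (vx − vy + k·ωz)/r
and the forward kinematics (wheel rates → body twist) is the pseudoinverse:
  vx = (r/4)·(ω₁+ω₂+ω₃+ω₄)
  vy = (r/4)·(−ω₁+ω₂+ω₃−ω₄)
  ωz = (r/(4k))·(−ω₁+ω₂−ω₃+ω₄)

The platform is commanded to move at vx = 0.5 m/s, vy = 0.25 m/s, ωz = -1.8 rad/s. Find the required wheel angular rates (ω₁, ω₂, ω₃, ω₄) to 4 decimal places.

(9.8133, 3.5200, 16.4800, -3.1467)

k = lx + ly = 0.12 + 0.15 = 0.2700;  k·ωz = 0.2700·-1.8 = -0.4860
ω₁ (FL) = (vx − vy − k·ωz)/r = 0.7360/0.075 = 9.8133
ω₂ (FR) = (vx + vy + k·ωz)/r = 0.2640/0.075 = 3.5200
ω₃ (RL) = (vx + vy − k·ωz)/r = 1.2360/0.075 = 16.4800
ω₄ (RR) = (vx − vy + k·ωz)/r = -0.2360/0.075 = -3.1467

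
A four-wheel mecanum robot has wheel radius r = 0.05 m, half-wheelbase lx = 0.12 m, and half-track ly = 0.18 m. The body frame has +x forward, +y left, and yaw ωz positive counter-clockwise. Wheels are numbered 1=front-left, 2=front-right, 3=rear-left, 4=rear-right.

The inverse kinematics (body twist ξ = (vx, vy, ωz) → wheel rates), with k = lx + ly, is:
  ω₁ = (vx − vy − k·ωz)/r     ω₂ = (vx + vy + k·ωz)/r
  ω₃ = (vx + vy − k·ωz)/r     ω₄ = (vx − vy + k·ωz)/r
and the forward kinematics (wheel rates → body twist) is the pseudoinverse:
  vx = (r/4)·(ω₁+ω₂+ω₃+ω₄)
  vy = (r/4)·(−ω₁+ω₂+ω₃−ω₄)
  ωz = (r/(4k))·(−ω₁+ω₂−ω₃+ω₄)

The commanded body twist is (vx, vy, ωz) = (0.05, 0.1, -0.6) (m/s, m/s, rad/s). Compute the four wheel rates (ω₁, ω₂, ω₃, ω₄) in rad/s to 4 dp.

k = lx + ly = 0.12 + 0.18 = 0.3000;  k·ωz = 0.3000·-0.6 = -0.1800
ω₁ (FL) = (vx − vy − k·ωz)/r = 0.1300/0.05 = 2.6000
ω₂ (FR) = (vx + vy + k·ωz)/r = -0.0300/0.05 = -0.6000
ω₃ (RL) = (vx + vy − k·ωz)/r = 0.3300/0.05 = 6.6000
ω₄ (RR) = (vx − vy + k·ωz)/r = -0.2300/0.05 = -4.6000

(2.6000, -0.6000, 6.6000, -4.6000)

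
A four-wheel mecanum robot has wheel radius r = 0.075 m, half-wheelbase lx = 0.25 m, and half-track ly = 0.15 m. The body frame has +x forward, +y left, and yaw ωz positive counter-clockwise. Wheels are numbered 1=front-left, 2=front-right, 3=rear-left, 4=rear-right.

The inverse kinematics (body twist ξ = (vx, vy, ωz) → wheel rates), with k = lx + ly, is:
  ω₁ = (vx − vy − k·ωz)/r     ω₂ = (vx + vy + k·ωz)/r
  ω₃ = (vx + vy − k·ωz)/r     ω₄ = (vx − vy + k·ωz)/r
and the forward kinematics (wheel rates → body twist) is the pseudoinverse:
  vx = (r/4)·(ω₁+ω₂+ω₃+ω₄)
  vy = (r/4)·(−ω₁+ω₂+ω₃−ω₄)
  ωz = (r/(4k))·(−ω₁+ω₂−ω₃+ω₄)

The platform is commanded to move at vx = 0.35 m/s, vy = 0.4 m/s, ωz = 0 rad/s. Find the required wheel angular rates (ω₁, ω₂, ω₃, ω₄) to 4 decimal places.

k = lx + ly = 0.25 + 0.15 = 0.4000;  k·ωz = 0.4000·0 = 0.0000
ω₁ (FL) = (vx − vy − k·ωz)/r = -0.0500/0.075 = -0.6667
ω₂ (FR) = (vx + vy + k·ωz)/r = 0.7500/0.075 = 10.0000
ω₃ (RL) = (vx + vy − k·ωz)/r = 0.7500/0.075 = 10.0000
ω₄ (RR) = (vx − vy + k·ωz)/r = -0.0500/0.075 = -0.6667

(-0.6667, 10.0000, 10.0000, -0.6667)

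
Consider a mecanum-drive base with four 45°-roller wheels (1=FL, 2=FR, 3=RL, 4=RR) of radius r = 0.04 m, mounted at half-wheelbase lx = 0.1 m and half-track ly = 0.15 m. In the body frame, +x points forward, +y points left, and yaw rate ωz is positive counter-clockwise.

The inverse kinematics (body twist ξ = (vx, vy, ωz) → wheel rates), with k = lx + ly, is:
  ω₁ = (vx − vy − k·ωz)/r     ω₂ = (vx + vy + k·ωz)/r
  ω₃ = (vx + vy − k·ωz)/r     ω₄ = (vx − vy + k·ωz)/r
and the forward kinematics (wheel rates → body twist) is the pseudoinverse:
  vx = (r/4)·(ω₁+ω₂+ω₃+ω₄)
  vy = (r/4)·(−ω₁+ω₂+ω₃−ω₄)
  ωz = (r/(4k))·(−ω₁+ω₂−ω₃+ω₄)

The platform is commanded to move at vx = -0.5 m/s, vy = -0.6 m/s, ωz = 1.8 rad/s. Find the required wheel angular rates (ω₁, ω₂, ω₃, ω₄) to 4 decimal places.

(-8.7500, -16.2500, -38.7500, 13.7500)

k = lx + ly = 0.1 + 0.15 = 0.2500;  k·ωz = 0.2500·1.8 = 0.4500
ω₁ (FL) = (vx − vy − k·ωz)/r = -0.3500/0.04 = -8.7500
ω₂ (FR) = (vx + vy + k·ωz)/r = -0.6500/0.04 = -16.2500
ω₃ (RL) = (vx + vy − k·ωz)/r = -1.5500/0.04 = -38.7500
ω₄ (RR) = (vx − vy + k·ωz)/r = 0.5500/0.04 = 13.7500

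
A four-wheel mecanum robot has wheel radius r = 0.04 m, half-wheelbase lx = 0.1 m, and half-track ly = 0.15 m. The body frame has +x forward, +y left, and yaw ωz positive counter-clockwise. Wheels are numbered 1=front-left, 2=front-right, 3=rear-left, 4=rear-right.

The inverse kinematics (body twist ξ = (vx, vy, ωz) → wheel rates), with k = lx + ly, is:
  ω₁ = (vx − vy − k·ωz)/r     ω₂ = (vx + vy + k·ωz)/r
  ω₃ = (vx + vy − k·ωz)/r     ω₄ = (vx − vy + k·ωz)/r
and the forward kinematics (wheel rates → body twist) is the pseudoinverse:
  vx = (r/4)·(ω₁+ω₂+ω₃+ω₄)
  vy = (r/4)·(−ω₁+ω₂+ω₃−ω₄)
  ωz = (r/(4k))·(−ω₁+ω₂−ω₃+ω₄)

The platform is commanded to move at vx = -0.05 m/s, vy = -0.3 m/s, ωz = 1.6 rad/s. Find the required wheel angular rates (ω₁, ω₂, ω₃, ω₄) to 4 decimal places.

k = lx + ly = 0.1 + 0.15 = 0.2500;  k·ωz = 0.2500·1.6 = 0.4000
ω₁ (FL) = (vx − vy − k·ωz)/r = -0.1500/0.04 = -3.7500
ω₂ (FR) = (vx + vy + k·ωz)/r = 0.0500/0.04 = 1.2500
ω₃ (RL) = (vx + vy − k·ωz)/r = -0.7500/0.04 = -18.7500
ω₄ (RR) = (vx − vy + k·ωz)/r = 0.6500/0.04 = 16.2500

(-3.7500, 1.2500, -18.7500, 16.2500)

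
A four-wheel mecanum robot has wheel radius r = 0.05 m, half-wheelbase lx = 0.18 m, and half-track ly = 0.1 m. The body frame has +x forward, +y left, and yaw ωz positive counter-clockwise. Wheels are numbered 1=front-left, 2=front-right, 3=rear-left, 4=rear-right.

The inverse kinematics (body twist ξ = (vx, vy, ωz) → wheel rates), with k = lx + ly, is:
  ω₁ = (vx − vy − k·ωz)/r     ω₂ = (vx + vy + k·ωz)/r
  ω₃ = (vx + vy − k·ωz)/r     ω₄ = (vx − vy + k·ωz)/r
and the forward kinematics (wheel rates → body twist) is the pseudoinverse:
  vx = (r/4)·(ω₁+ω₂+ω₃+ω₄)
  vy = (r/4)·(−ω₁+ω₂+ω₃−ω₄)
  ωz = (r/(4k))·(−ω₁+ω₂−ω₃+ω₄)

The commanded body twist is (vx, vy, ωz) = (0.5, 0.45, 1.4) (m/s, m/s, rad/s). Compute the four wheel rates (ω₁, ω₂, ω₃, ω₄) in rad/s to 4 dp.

k = lx + ly = 0.18 + 0.1 = 0.2800;  k·ωz = 0.2800·1.4 = 0.3920
ω₁ (FL) = (vx − vy − k·ωz)/r = -0.3420/0.05 = -6.8400
ω₂ (FR) = (vx + vy + k·ωz)/r = 1.3420/0.05 = 26.8400
ω₃ (RL) = (vx + vy − k·ωz)/r = 0.5580/0.05 = 11.1600
ω₄ (RR) = (vx − vy + k·ωz)/r = 0.4420/0.05 = 8.8400

(-6.8400, 26.8400, 11.1600, 8.8400)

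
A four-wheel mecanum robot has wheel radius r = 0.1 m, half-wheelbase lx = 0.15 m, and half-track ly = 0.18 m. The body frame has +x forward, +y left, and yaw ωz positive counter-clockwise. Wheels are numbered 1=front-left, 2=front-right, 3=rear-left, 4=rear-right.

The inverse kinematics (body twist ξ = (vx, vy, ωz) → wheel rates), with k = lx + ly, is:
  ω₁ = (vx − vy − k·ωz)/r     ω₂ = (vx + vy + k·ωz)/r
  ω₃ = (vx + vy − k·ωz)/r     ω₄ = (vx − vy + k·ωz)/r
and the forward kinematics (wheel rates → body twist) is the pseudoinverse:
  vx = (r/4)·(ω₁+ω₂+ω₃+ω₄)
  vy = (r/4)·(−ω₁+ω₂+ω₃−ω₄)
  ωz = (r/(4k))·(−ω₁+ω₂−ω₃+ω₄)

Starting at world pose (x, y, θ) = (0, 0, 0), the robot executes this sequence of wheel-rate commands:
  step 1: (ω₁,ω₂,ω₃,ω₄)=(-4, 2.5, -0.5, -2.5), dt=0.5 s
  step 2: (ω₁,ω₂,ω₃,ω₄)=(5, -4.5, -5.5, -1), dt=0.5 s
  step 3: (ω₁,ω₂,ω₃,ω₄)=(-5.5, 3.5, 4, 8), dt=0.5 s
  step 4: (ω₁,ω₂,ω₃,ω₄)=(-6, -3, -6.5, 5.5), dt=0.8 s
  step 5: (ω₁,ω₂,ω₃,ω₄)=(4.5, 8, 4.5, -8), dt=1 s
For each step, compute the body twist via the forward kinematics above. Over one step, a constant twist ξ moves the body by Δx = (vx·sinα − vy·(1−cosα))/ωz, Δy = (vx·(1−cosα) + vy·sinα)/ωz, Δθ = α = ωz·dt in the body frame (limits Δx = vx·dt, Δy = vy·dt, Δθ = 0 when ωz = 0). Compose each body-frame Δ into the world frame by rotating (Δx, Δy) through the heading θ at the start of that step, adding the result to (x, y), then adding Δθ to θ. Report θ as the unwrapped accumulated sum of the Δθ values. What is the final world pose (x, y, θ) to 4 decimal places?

step 1: ξ=(vx,vy,ωz)=(-0.1125, 0.2125, 0.3409), dt=0.5 → body Δ=(-0.0650, 0.1010, 0.1705) → world pose (-0.0650, 0.1010, 0.1705)
step 2: ξ=(vx,vy,ωz)=(-0.1500, -0.3500, -0.3788), dt=0.5 → body Δ=(-0.0911, -0.1669, -0.1894) → world pose (-0.1265, -0.0790, -0.0189)
step 3: ξ=(vx,vy,ωz)=(0.2500, 0.1250, 0.9848), dt=0.5 → body Δ=(0.1049, 0.0902, 0.4924) → world pose (-0.0198, 0.0092, 0.4735)
step 4: ξ=(vx,vy,ωz)=(-0.2500, -0.2250, 1.1364), dt=0.8 → body Δ=(-0.0972, -0.2410, 0.9091) → world pose (0.0035, -0.2496, 1.3826)
step 5: ξ=(vx,vy,ωz)=(0.2250, 0.4000, -0.6818), dt=1.0 → body Δ=(0.3391, 0.2959, -0.6818) → world pose (-0.2237, 0.1389, 0.7008)

(-0.2237, 0.1389, 0.7008)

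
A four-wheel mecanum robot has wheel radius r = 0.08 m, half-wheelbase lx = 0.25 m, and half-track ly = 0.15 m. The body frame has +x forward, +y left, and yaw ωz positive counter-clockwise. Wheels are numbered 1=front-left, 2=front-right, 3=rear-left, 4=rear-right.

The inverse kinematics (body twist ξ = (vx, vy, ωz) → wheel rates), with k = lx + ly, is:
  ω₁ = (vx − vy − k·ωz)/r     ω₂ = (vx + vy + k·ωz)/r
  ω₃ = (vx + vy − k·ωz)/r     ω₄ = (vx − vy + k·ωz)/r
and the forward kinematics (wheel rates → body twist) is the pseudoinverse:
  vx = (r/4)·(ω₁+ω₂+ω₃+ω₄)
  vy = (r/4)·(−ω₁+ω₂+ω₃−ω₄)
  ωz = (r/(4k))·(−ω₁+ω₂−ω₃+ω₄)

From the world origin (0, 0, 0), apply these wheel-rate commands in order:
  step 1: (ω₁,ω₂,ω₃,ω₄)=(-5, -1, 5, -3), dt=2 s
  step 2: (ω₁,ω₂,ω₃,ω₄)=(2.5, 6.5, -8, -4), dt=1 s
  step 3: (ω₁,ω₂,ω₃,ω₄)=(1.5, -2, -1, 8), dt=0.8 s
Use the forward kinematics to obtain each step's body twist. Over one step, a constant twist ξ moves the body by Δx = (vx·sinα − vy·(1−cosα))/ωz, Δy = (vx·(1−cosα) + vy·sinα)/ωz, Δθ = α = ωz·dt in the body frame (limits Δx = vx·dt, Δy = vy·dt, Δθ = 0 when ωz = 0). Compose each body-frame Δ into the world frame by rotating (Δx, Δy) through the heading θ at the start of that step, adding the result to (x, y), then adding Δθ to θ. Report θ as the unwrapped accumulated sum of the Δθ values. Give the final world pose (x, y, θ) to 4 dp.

step 1: ξ=(vx,vy,ωz)=(-0.0800, 0.2400, -0.2000), dt=2.0 → body Δ=(-0.0610, 0.4989, -0.4000) → world pose (-0.0610, 0.4989, -0.4000)
step 2: ξ=(vx,vy,ωz)=(-0.0600, 0.0000, 0.4000), dt=1.0 → body Δ=(-0.0584, -0.0118, 0.4000) → world pose (-0.1195, 0.5107, 0.0000)
step 3: ξ=(vx,vy,ωz)=(0.1300, -0.2500, 0.2750), dt=0.8 → body Δ=(0.1251, -0.1870, 0.2200) → world pose (0.0056, 0.3237, 0.2200)

(0.0056, 0.3237, 0.2200)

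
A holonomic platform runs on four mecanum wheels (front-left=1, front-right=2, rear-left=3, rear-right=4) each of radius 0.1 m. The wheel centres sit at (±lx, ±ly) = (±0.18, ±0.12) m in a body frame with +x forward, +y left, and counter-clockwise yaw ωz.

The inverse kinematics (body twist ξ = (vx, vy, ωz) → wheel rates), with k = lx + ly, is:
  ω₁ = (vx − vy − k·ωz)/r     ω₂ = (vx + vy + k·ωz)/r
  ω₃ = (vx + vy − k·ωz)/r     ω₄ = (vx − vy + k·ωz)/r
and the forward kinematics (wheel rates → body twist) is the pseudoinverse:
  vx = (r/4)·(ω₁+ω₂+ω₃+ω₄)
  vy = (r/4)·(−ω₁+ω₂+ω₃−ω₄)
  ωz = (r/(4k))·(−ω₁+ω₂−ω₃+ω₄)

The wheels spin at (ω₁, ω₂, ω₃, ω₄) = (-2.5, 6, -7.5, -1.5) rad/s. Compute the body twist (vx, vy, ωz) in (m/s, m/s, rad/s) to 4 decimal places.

k = lx + ly = 0.18 + 0.12 = 0.3000
ω₁+ω₂+ω₃+ω₄ = -5.5000  →  vx = (0.1/4)·-5.5000 = -0.1375
−ω₁+ω₂+ω₃−ω₄ = 2.5000  →  vy = (0.1/4)·2.5000 = 0.0625
−ω₁+ω₂−ω₃+ω₄ = 14.5000  →  ωz = (0.1/1.2000)·14.5000 = 1.2083

(-0.1375, 0.0625, 1.2083)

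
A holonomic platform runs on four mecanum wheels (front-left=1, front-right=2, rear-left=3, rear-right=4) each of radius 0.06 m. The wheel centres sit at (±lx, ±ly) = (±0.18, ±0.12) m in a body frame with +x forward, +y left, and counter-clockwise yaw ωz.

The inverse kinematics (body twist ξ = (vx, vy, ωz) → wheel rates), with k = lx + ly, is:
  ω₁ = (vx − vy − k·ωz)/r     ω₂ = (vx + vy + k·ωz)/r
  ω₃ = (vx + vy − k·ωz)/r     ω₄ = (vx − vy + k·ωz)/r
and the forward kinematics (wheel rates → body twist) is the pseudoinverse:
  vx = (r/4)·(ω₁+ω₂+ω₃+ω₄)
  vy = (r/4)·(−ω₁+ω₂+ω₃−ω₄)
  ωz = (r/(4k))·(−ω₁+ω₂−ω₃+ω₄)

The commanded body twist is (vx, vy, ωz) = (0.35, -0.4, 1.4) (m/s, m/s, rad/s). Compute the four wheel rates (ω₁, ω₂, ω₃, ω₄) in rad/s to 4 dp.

(5.5000, 6.1667, -7.8333, 19.5000)

k = lx + ly = 0.18 + 0.12 = 0.3000;  k·ωz = 0.3000·1.4 = 0.4200
ω₁ (FL) = (vx − vy − k·ωz)/r = 0.3300/0.06 = 5.5000
ω₂ (FR) = (vx + vy + k·ωz)/r = 0.3700/0.06 = 6.1667
ω₃ (RL) = (vx + vy − k·ωz)/r = -0.4700/0.06 = -7.8333
ω₄ (RR) = (vx − vy + k·ωz)/r = 1.1700/0.06 = 19.5000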